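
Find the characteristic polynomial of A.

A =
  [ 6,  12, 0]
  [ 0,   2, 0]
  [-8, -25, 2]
x^3 - 10*x^2 + 28*x - 24

Expanding det(x·I − A) (e.g. by cofactor expansion or by noting that A is similar to its Jordan form J, which has the same characteristic polynomial as A) gives
  χ_A(x) = x^3 - 10*x^2 + 28*x - 24
which factors as (x - 6)*(x - 2)^2. The eigenvalues (with algebraic multiplicities) are λ = 2 with multiplicity 2, λ = 6 with multiplicity 1.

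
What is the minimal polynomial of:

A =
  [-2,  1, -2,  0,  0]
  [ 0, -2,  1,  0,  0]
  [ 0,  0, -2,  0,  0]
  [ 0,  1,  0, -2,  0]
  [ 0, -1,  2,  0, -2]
x^3 + 6*x^2 + 12*x + 8

The characteristic polynomial is χ_A(x) = (x + 2)^5, so the eigenvalues are known. The minimal polynomial is
  m_A(x) = Π_λ (x − λ)^{k_λ}
where k_λ is the size of the *largest* Jordan block for λ (equivalently, the smallest k with (A − λI)^k v = 0 for every generalised eigenvector v of λ).

  λ = -2: largest Jordan block has size 3, contributing (x + 2)^3

So m_A(x) = (x + 2)^3 = x^3 + 6*x^2 + 12*x + 8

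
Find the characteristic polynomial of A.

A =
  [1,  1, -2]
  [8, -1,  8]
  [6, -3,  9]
x^3 - 9*x^2 + 27*x - 27

Expanding det(x·I − A) (e.g. by cofactor expansion or by noting that A is similar to its Jordan form J, which has the same characteristic polynomial as A) gives
  χ_A(x) = x^3 - 9*x^2 + 27*x - 27
which factors as (x - 3)^3. The eigenvalues (with algebraic multiplicities) are λ = 3 with multiplicity 3.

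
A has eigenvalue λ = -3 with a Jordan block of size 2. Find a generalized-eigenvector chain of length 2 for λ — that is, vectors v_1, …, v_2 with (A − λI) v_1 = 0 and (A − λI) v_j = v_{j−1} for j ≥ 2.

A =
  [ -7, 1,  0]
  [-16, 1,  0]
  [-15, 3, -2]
A Jordan chain for λ = -3 of length 2:
v_1 = (1, 4, 3)ᵀ
v_2 = (0, 1, 0)ᵀ

Let N = A − (-3)·I. We want v_2 with N^2 v_2 = 0 but N^1 v_2 ≠ 0; then v_{j-1} := N · v_j for j = 2, …, 2.

Pick v_2 = (0, 1, 0)ᵀ.
Then v_1 = N · v_2 = (1, 4, 3)ᵀ.

Sanity check: (A − (-3)·I) v_1 = (0, 0, 0)ᵀ = 0. ✓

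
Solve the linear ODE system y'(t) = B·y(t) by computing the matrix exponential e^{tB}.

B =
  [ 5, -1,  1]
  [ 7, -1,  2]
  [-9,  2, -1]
e^{tB} =
  [4*t*exp(t) + exp(t), -t*exp(t), t*exp(t)]
  [-2*t^2*exp(t) + 7*t*exp(t), t^2*exp(t)/2 - 2*t*exp(t) + exp(t), -t^2*exp(t)/2 + 2*t*exp(t)]
  [-2*t^2*exp(t) - 9*t*exp(t), t^2*exp(t)/2 + 2*t*exp(t), -t^2*exp(t)/2 - 2*t*exp(t) + exp(t)]

Strategy: write B = P · J · P⁻¹ where J is a Jordan canonical form, so e^{tB} = P · e^{tJ} · P⁻¹, and e^{tJ} can be computed block-by-block.

B has Jordan form
J =
  [1, 1, 0]
  [0, 1, 1]
  [0, 0, 1]
(up to reordering of blocks).

Per-block formulas:
  For a 3×3 Jordan block J_3(1): exp(t · J_3(1)) = e^(1t)·(I + t·N + (t^2/2)·N^2), where N is the 3×3 nilpotent shift.

After assembling e^{tJ} and conjugating by P, we get:

e^{tB} =
  [4*t*exp(t) + exp(t), -t*exp(t), t*exp(t)]
  [-2*t^2*exp(t) + 7*t*exp(t), t^2*exp(t)/2 - 2*t*exp(t) + exp(t), -t^2*exp(t)/2 + 2*t*exp(t)]
  [-2*t^2*exp(t) - 9*t*exp(t), t^2*exp(t)/2 + 2*t*exp(t), -t^2*exp(t)/2 - 2*t*exp(t) + exp(t)]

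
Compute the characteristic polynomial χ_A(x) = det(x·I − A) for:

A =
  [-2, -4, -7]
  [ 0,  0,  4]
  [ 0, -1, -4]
x^3 + 6*x^2 + 12*x + 8

Expanding det(x·I − A) (e.g. by cofactor expansion or by noting that A is similar to its Jordan form J, which has the same characteristic polynomial as A) gives
  χ_A(x) = x^3 + 6*x^2 + 12*x + 8
which factors as (x + 2)^3. The eigenvalues (with algebraic multiplicities) are λ = -2 with multiplicity 3.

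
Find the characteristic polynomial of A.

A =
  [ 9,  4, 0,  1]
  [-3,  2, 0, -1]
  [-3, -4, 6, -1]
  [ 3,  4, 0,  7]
x^4 - 24*x^3 + 216*x^2 - 864*x + 1296

Expanding det(x·I − A) (e.g. by cofactor expansion or by noting that A is similar to its Jordan form J, which has the same characteristic polynomial as A) gives
  χ_A(x) = x^4 - 24*x^3 + 216*x^2 - 864*x + 1296
which factors as (x - 6)^4. The eigenvalues (with algebraic multiplicities) are λ = 6 with multiplicity 4.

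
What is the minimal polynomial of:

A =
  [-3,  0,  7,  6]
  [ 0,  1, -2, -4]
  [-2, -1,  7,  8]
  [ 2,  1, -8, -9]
x^3 + 3*x^2 + 3*x + 1

The characteristic polynomial is χ_A(x) = (x + 1)^4, so the eigenvalues are known. The minimal polynomial is
  m_A(x) = Π_λ (x − λ)^{k_λ}
where k_λ is the size of the *largest* Jordan block for λ (equivalently, the smallest k with (A − λI)^k v = 0 for every generalised eigenvector v of λ).

  λ = -1: largest Jordan block has size 3, contributing (x + 1)^3

So m_A(x) = (x + 1)^3 = x^3 + 3*x^2 + 3*x + 1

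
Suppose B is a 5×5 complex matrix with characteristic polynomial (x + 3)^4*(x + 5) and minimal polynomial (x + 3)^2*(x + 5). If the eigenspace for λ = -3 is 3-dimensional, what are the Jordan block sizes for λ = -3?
Block sizes for λ = -3: [2, 1, 1]

Step 1 — from the characteristic polynomial, algebraic multiplicity of λ = -3 is 4. From dim ker(B − (-3)·I) = 3, there are exactly 3 Jordan blocks for λ = -3.
Step 2 — from the minimal polynomial, the factor (x + 3)^2 tells us the largest block for λ = -3 has size 2.
Step 3 — with total size 4, 3 blocks, and largest block 2, the block sizes (in nonincreasing order) are [2, 1, 1].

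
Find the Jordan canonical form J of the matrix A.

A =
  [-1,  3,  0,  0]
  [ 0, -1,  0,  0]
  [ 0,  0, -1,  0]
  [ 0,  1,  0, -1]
J_2(-1) ⊕ J_1(-1) ⊕ J_1(-1)

The characteristic polynomial is
  det(x·I − A) = x^4 + 4*x^3 + 6*x^2 + 4*x + 1 = (x + 1)^4

Eigenvalues and multiplicities (the geometric multiplicity of λ is n − rank(A − λI), which equals the number of Jordan blocks for λ):
  λ = -1: algebraic multiplicity = 4, geometric multiplicity = 3

Determining the block sizes for each eigenvalue:
  λ = -1: 3 blocks summing to 4 forces exactly one block of size 2 and the rest size 1 → block sizes [2, 1, 1]

Assembling the blocks gives a Jordan form
J =
  [-1,  1,  0,  0]
  [ 0, -1,  0,  0]
  [ 0,  0, -1,  0]
  [ 0,  0,  0, -1]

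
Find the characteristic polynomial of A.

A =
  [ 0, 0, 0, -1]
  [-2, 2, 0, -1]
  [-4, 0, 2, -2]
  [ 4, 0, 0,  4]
x^4 - 8*x^3 + 24*x^2 - 32*x + 16

Expanding det(x·I − A) (e.g. by cofactor expansion or by noting that A is similar to its Jordan form J, which has the same characteristic polynomial as A) gives
  χ_A(x) = x^4 - 8*x^3 + 24*x^2 - 32*x + 16
which factors as (x - 2)^4. The eigenvalues (with algebraic multiplicities) are λ = 2 with multiplicity 4.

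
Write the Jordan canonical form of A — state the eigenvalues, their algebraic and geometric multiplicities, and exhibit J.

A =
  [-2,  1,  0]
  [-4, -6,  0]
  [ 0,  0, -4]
J_2(-4) ⊕ J_1(-4)

The characteristic polynomial is
  det(x·I − A) = x^3 + 12*x^2 + 48*x + 64 = (x + 4)^3

Eigenvalues and multiplicities (the geometric multiplicity of λ is n − rank(A − λI), which equals the number of Jordan blocks for λ):
  λ = -4: algebraic multiplicity = 3, geometric multiplicity = 2

Determining the block sizes for each eigenvalue:
  λ = -4: 2 blocks summing to 3 forces exactly one block of size 2 and the rest size 1 → block sizes [2, 1]

Assembling the blocks gives a Jordan form
J =
  [-4,  1,  0]
  [ 0, -4,  0]
  [ 0,  0, -4]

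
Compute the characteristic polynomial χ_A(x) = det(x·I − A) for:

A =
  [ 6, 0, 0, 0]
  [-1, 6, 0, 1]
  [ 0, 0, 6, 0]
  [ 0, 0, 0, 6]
x^4 - 24*x^3 + 216*x^2 - 864*x + 1296

Expanding det(x·I − A) (e.g. by cofactor expansion or by noting that A is similar to its Jordan form J, which has the same characteristic polynomial as A) gives
  χ_A(x) = x^4 - 24*x^3 + 216*x^2 - 864*x + 1296
which factors as (x - 6)^4. The eigenvalues (with algebraic multiplicities) are λ = 6 with multiplicity 4.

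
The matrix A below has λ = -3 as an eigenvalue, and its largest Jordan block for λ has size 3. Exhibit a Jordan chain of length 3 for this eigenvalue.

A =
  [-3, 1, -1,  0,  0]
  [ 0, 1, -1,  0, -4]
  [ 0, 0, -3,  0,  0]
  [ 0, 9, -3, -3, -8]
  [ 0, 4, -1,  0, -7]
A Jordan chain for λ = -3 of length 3:
v_1 = (4, 0, 0, 4, 0)ᵀ
v_2 = (1, 4, 0, 9, 4)ᵀ
v_3 = (0, 1, 0, 0, 0)ᵀ

Let N = A − (-3)·I. We want v_3 with N^3 v_3 = 0 but N^2 v_3 ≠ 0; then v_{j-1} := N · v_j for j = 3, …, 2.

Pick v_3 = (0, 1, 0, 0, 0)ᵀ.
Then v_2 = N · v_3 = (1, 4, 0, 9, 4)ᵀ.
Then v_1 = N · v_2 = (4, 0, 0, 4, 0)ᵀ.

Sanity check: (A − (-3)·I) v_1 = (0, 0, 0, 0, 0)ᵀ = 0. ✓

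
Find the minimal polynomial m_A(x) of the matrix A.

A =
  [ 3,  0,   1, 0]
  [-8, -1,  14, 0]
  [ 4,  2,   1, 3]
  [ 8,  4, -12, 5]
x^4 - 8*x^3 + 18*x^2 - 27

The characteristic polynomial is χ_A(x) = (x - 3)^3*(x + 1), so the eigenvalues are known. The minimal polynomial is
  m_A(x) = Π_λ (x − λ)^{k_λ}
where k_λ is the size of the *largest* Jordan block for λ (equivalently, the smallest k with (A − λI)^k v = 0 for every generalised eigenvector v of λ).

  λ = -1: largest Jordan block has size 1, contributing (x + 1)
  λ = 3: largest Jordan block has size 3, contributing (x − 3)^3

So m_A(x) = (x - 3)^3*(x + 1) = x^4 - 8*x^3 + 18*x^2 - 27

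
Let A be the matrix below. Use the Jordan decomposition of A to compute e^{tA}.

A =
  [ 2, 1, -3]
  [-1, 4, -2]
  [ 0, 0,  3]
e^{tA} =
  [-t*exp(3*t) + exp(3*t), t*exp(3*t), t^2*exp(3*t)/2 - 3*t*exp(3*t)]
  [-t*exp(3*t), t*exp(3*t) + exp(3*t), t^2*exp(3*t)/2 - 2*t*exp(3*t)]
  [0, 0, exp(3*t)]

Strategy: write A = P · J · P⁻¹ where J is a Jordan canonical form, so e^{tA} = P · e^{tJ} · P⁻¹, and e^{tJ} can be computed block-by-block.

A has Jordan form
J =
  [3, 1, 0]
  [0, 3, 1]
  [0, 0, 3]
(up to reordering of blocks).

Per-block formulas:
  For a 3×3 Jordan block J_3(3): exp(t · J_3(3)) = e^(3t)·(I + t·N + (t^2/2)·N^2), where N is the 3×3 nilpotent shift.

After assembling e^{tJ} and conjugating by P, we get:

e^{tA} =
  [-t*exp(3*t) + exp(3*t), t*exp(3*t), t^2*exp(3*t)/2 - 3*t*exp(3*t)]
  [-t*exp(3*t), t*exp(3*t) + exp(3*t), t^2*exp(3*t)/2 - 2*t*exp(3*t)]
  [0, 0, exp(3*t)]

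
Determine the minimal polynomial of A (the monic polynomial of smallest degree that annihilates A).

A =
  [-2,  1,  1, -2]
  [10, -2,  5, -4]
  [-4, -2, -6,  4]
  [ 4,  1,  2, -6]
x^3 + 12*x^2 + 48*x + 64

The characteristic polynomial is χ_A(x) = (x + 4)^4, so the eigenvalues are known. The minimal polynomial is
  m_A(x) = Π_λ (x − λ)^{k_λ}
where k_λ is the size of the *largest* Jordan block for λ (equivalently, the smallest k with (A − λI)^k v = 0 for every generalised eigenvector v of λ).

  λ = -4: largest Jordan block has size 3, contributing (x + 4)^3

So m_A(x) = (x + 4)^3 = x^3 + 12*x^2 + 48*x + 64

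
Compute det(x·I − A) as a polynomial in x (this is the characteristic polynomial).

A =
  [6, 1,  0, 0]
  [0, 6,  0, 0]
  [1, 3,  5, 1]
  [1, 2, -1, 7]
x^4 - 24*x^3 + 216*x^2 - 864*x + 1296

Expanding det(x·I − A) (e.g. by cofactor expansion or by noting that A is similar to its Jordan form J, which has the same characteristic polynomial as A) gives
  χ_A(x) = x^4 - 24*x^3 + 216*x^2 - 864*x + 1296
which factors as (x - 6)^4. The eigenvalues (with algebraic multiplicities) are λ = 6 with multiplicity 4.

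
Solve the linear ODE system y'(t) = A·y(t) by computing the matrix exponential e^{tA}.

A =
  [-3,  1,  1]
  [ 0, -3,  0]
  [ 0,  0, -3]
e^{tA} =
  [exp(-3*t), t*exp(-3*t), t*exp(-3*t)]
  [0, exp(-3*t), 0]
  [0, 0, exp(-3*t)]

Strategy: write A = P · J · P⁻¹ where J is a Jordan canonical form, so e^{tA} = P · e^{tJ} · P⁻¹, and e^{tJ} can be computed block-by-block.

A has Jordan form
J =
  [-3,  1,  0]
  [ 0, -3,  0]
  [ 0,  0, -3]
(up to reordering of blocks).

Per-block formulas:
  For a 1×1 block at λ = -3: exp(t · [-3]) = [e^(-3t)].
  For a 2×2 Jordan block J_2(-3): exp(t · J_2(-3)) = e^(-3t)·(I + t·N), where N is the 2×2 nilpotent shift.

After assembling e^{tJ} and conjugating by P, we get:

e^{tA} =
  [exp(-3*t), t*exp(-3*t), t*exp(-3*t)]
  [0, exp(-3*t), 0]
  [0, 0, exp(-3*t)]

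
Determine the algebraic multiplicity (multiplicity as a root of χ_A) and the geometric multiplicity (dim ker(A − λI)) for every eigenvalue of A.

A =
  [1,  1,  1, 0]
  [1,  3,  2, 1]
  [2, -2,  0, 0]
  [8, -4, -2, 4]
λ = 2: alg = 4, geom = 2

Step 1 — factor the characteristic polynomial to read off the algebraic multiplicities:
  χ_A(x) = (x - 2)^4

Step 2 — compute geometric multiplicities via the rank-nullity identity g(λ) = n − rank(A − λI):
  rank(A − (2)·I) = 2, so dim ker(A − (2)·I) = n − 2 = 2

Summary:
  λ = 2: algebraic multiplicity = 4, geometric multiplicity = 2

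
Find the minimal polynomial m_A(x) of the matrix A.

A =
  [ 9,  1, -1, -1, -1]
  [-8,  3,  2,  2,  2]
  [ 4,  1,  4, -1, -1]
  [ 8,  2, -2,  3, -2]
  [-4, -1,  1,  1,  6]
x^2 - 10*x + 25

The characteristic polynomial is χ_A(x) = (x - 5)^5, so the eigenvalues are known. The minimal polynomial is
  m_A(x) = Π_λ (x − λ)^{k_λ}
where k_λ is the size of the *largest* Jordan block for λ (equivalently, the smallest k with (A − λI)^k v = 0 for every generalised eigenvector v of λ).

  λ = 5: largest Jordan block has size 2, contributing (x − 5)^2

So m_A(x) = (x - 5)^2 = x^2 - 10*x + 25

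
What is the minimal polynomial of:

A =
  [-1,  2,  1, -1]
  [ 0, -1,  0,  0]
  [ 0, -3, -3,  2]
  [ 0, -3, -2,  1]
x^2 + 2*x + 1

The characteristic polynomial is χ_A(x) = (x + 1)^4, so the eigenvalues are known. The minimal polynomial is
  m_A(x) = Π_λ (x − λ)^{k_λ}
where k_λ is the size of the *largest* Jordan block for λ (equivalently, the smallest k with (A − λI)^k v = 0 for every generalised eigenvector v of λ).

  λ = -1: largest Jordan block has size 2, contributing (x + 1)^2

So m_A(x) = (x + 1)^2 = x^2 + 2*x + 1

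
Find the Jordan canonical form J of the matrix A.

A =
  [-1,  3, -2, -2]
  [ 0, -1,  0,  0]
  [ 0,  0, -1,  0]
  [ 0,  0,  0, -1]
J_2(-1) ⊕ J_1(-1) ⊕ J_1(-1)

The characteristic polynomial is
  det(x·I − A) = x^4 + 4*x^3 + 6*x^2 + 4*x + 1 = (x + 1)^4

Eigenvalues and multiplicities (the geometric multiplicity of λ is n − rank(A − λI), which equals the number of Jordan blocks for λ):
  λ = -1: algebraic multiplicity = 4, geometric multiplicity = 3

Determining the block sizes for each eigenvalue:
  λ = -1: 3 blocks summing to 4 forces exactly one block of size 2 and the rest size 1 → block sizes [2, 1, 1]

Assembling the blocks gives a Jordan form
J =
  [-1,  1,  0,  0]
  [ 0, -1,  0,  0]
  [ 0,  0, -1,  0]
  [ 0,  0,  0, -1]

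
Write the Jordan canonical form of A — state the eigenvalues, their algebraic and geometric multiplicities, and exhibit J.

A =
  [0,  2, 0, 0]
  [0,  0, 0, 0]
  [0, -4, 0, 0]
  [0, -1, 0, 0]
J_2(0) ⊕ J_1(0) ⊕ J_1(0)

The characteristic polynomial is
  det(x·I − A) = x^4

Eigenvalues and multiplicities (the geometric multiplicity of λ is n − rank(A − λI), which equals the number of Jordan blocks for λ):
  λ = 0: algebraic multiplicity = 4, geometric multiplicity = 3

Determining the block sizes for each eigenvalue:
  λ = 0: 3 blocks summing to 4 forces exactly one block of size 2 and the rest size 1 → block sizes [2, 1, 1]

Assembling the blocks gives a Jordan form
J =
  [0, 1, 0, 0]
  [0, 0, 0, 0]
  [0, 0, 0, 0]
  [0, 0, 0, 0]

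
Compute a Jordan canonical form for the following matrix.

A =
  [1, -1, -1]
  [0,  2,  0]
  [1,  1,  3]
J_2(2) ⊕ J_1(2)

The characteristic polynomial is
  det(x·I − A) = x^3 - 6*x^2 + 12*x - 8 = (x - 2)^3

Eigenvalues and multiplicities (the geometric multiplicity of λ is n − rank(A − λI), which equals the number of Jordan blocks for λ):
  λ = 2: algebraic multiplicity = 3, geometric multiplicity = 2

Determining the block sizes for each eigenvalue:
  λ = 2: 2 blocks summing to 3 forces exactly one block of size 2 and the rest size 1 → block sizes [2, 1]

Assembling the blocks gives a Jordan form
J =
  [2, 1, 0]
  [0, 2, 0]
  [0, 0, 2]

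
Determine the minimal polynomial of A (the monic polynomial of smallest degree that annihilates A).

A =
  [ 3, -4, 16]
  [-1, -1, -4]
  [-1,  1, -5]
x^3 + 3*x^2 + 3*x + 1

The characteristic polynomial is χ_A(x) = (x + 1)^3, so the eigenvalues are known. The minimal polynomial is
  m_A(x) = Π_λ (x − λ)^{k_λ}
where k_λ is the size of the *largest* Jordan block for λ (equivalently, the smallest k with (A − λI)^k v = 0 for every generalised eigenvector v of λ).

  λ = -1: largest Jordan block has size 3, contributing (x + 1)^3

So m_A(x) = (x + 1)^3 = x^3 + 3*x^2 + 3*x + 1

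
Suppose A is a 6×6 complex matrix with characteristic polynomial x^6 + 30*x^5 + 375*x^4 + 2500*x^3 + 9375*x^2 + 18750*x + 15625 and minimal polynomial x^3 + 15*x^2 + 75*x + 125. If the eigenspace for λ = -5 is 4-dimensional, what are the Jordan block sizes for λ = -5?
Block sizes for λ = -5: [3, 1, 1, 1]

Step 1 — from the characteristic polynomial, algebraic multiplicity of λ = -5 is 6. From dim ker(A − (-5)·I) = 4, there are exactly 4 Jordan blocks for λ = -5.
Step 2 — from the minimal polynomial, the factor (x + 5)^3 tells us the largest block for λ = -5 has size 3.
Step 3 — with total size 6, 4 blocks, and largest block 3, the block sizes (in nonincreasing order) are [3, 1, 1, 1].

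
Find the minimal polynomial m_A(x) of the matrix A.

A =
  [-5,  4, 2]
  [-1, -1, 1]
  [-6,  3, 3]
x^3 + 3*x^2

The characteristic polynomial is χ_A(x) = x^2*(x + 3), so the eigenvalues are known. The minimal polynomial is
  m_A(x) = Π_λ (x − λ)^{k_λ}
where k_λ is the size of the *largest* Jordan block for λ (equivalently, the smallest k with (A − λI)^k v = 0 for every generalised eigenvector v of λ).

  λ = -3: largest Jordan block has size 1, contributing (x + 3)
  λ = 0: largest Jordan block has size 2, contributing (x − 0)^2

So m_A(x) = x^2*(x + 3) = x^3 + 3*x^2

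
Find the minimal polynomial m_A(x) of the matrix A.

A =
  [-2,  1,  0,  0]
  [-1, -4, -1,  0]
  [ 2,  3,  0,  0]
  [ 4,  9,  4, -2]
x^3 + 6*x^2 + 12*x + 8

The characteristic polynomial is χ_A(x) = (x + 2)^4, so the eigenvalues are known. The minimal polynomial is
  m_A(x) = Π_λ (x − λ)^{k_λ}
where k_λ is the size of the *largest* Jordan block for λ (equivalently, the smallest k with (A − λI)^k v = 0 for every generalised eigenvector v of λ).

  λ = -2: largest Jordan block has size 3, contributing (x + 2)^3

So m_A(x) = (x + 2)^3 = x^3 + 6*x^2 + 12*x + 8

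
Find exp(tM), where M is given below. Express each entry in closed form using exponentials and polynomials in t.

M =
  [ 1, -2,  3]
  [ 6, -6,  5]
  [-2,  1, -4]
e^{tM} =
  [-t^2*exp(-3*t) + 4*t*exp(-3*t) + exp(-3*t), t^2*exp(-3*t)/2 - 2*t*exp(-3*t), -t^2*exp(-3*t)/2 + 3*t*exp(-3*t)]
  [-2*t^2*exp(-3*t) + 6*t*exp(-3*t), t^2*exp(-3*t) - 3*t*exp(-3*t) + exp(-3*t), -t^2*exp(-3*t) + 5*t*exp(-3*t)]
  [-2*t*exp(-3*t), t*exp(-3*t), -t*exp(-3*t) + exp(-3*t)]

Strategy: write M = P · J · P⁻¹ where J is a Jordan canonical form, so e^{tM} = P · e^{tJ} · P⁻¹, and e^{tJ} can be computed block-by-block.

M has Jordan form
J =
  [-3,  1,  0]
  [ 0, -3,  1]
  [ 0,  0, -3]
(up to reordering of blocks).

Per-block formulas:
  For a 3×3 Jordan block J_3(-3): exp(t · J_3(-3)) = e^(-3t)·(I + t·N + (t^2/2)·N^2), where N is the 3×3 nilpotent shift.

After assembling e^{tJ} and conjugating by P, we get:

e^{tM} =
  [-t^2*exp(-3*t) + 4*t*exp(-3*t) + exp(-3*t), t^2*exp(-3*t)/2 - 2*t*exp(-3*t), -t^2*exp(-3*t)/2 + 3*t*exp(-3*t)]
  [-2*t^2*exp(-3*t) + 6*t*exp(-3*t), t^2*exp(-3*t) - 3*t*exp(-3*t) + exp(-3*t), -t^2*exp(-3*t) + 5*t*exp(-3*t)]
  [-2*t*exp(-3*t), t*exp(-3*t), -t*exp(-3*t) + exp(-3*t)]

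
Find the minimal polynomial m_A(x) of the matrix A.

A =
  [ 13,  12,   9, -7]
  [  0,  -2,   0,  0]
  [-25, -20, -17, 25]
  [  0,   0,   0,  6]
x^3 - 2*x^2 - 20*x - 24

The characteristic polynomial is χ_A(x) = (x - 6)*(x + 2)^3, so the eigenvalues are known. The minimal polynomial is
  m_A(x) = Π_λ (x − λ)^{k_λ}
where k_λ is the size of the *largest* Jordan block for λ (equivalently, the smallest k with (A − λI)^k v = 0 for every generalised eigenvector v of λ).

  λ = -2: largest Jordan block has size 2, contributing (x + 2)^2
  λ = 6: largest Jordan block has size 1, contributing (x − 6)

So m_A(x) = (x - 6)*(x + 2)^2 = x^3 - 2*x^2 - 20*x - 24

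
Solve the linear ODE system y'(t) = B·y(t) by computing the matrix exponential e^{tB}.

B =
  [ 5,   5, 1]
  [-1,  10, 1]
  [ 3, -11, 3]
e^{tB} =
  [-t^2*exp(6*t)/2 - t*exp(6*t) + exp(6*t), 2*t^2*exp(6*t) + 5*t*exp(6*t), t^2*exp(6*t)/2 + t*exp(6*t)]
  [-t*exp(6*t), 4*t*exp(6*t) + exp(6*t), t*exp(6*t)]
  [-t^2*exp(6*t)/2 + 3*t*exp(6*t), 2*t^2*exp(6*t) - 11*t*exp(6*t), t^2*exp(6*t)/2 - 3*t*exp(6*t) + exp(6*t)]

Strategy: write B = P · J · P⁻¹ where J is a Jordan canonical form, so e^{tB} = P · e^{tJ} · P⁻¹, and e^{tJ} can be computed block-by-block.

B has Jordan form
J =
  [6, 1, 0]
  [0, 6, 1]
  [0, 0, 6]
(up to reordering of blocks).

Per-block formulas:
  For a 3×3 Jordan block J_3(6): exp(t · J_3(6)) = e^(6t)·(I + t·N + (t^2/2)·N^2), where N is the 3×3 nilpotent shift.

After assembling e^{tJ} and conjugating by P, we get:

e^{tB} =
  [-t^2*exp(6*t)/2 - t*exp(6*t) + exp(6*t), 2*t^2*exp(6*t) + 5*t*exp(6*t), t^2*exp(6*t)/2 + t*exp(6*t)]
  [-t*exp(6*t), 4*t*exp(6*t) + exp(6*t), t*exp(6*t)]
  [-t^2*exp(6*t)/2 + 3*t*exp(6*t), 2*t^2*exp(6*t) - 11*t*exp(6*t), t^2*exp(6*t)/2 - 3*t*exp(6*t) + exp(6*t)]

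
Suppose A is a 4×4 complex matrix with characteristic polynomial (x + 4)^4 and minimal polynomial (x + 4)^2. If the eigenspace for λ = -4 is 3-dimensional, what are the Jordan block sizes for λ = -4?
Block sizes for λ = -4: [2, 1, 1]

Step 1 — from the characteristic polynomial, algebraic multiplicity of λ = -4 is 4. From dim ker(A − (-4)·I) = 3, there are exactly 3 Jordan blocks for λ = -4.
Step 2 — from the minimal polynomial, the factor (x + 4)^2 tells us the largest block for λ = -4 has size 2.
Step 3 — with total size 4, 3 blocks, and largest block 2, the block sizes (in nonincreasing order) are [2, 1, 1].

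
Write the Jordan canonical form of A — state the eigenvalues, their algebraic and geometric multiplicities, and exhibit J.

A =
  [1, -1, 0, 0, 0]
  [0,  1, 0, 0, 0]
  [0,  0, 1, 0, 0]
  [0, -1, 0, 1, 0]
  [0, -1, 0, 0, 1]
J_2(1) ⊕ J_1(1) ⊕ J_1(1) ⊕ J_1(1)

The characteristic polynomial is
  det(x·I − A) = x^5 - 5*x^4 + 10*x^3 - 10*x^2 + 5*x - 1 = (x - 1)^5

Eigenvalues and multiplicities (the geometric multiplicity of λ is n − rank(A − λI), which equals the number of Jordan blocks for λ):
  λ = 1: algebraic multiplicity = 5, geometric multiplicity = 4

Determining the block sizes for each eigenvalue:
  λ = 1: 4 blocks summing to 5 forces exactly one block of size 2 and the rest size 1 → block sizes [2, 1, 1, 1]

Assembling the blocks gives a Jordan form
J =
  [1, 1, 0, 0, 0]
  [0, 1, 0, 0, 0]
  [0, 0, 1, 0, 0]
  [0, 0, 0, 1, 0]
  [0, 0, 0, 0, 1]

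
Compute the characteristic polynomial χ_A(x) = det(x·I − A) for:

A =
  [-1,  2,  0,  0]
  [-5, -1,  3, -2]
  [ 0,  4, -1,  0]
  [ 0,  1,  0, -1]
x^4 + 4*x^3 + 6*x^2 + 4*x + 1

Expanding det(x·I − A) (e.g. by cofactor expansion or by noting that A is similar to its Jordan form J, which has the same characteristic polynomial as A) gives
  χ_A(x) = x^4 + 4*x^3 + 6*x^2 + 4*x + 1
which factors as (x + 1)^4. The eigenvalues (with algebraic multiplicities) are λ = -1 with multiplicity 4.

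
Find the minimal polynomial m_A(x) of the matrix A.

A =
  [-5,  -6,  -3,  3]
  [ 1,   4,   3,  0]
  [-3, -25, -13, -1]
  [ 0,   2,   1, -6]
x^3 + 15*x^2 + 75*x + 125

The characteristic polynomial is χ_A(x) = (x + 5)^4, so the eigenvalues are known. The minimal polynomial is
  m_A(x) = Π_λ (x − λ)^{k_λ}
where k_λ is the size of the *largest* Jordan block for λ (equivalently, the smallest k with (A − λI)^k v = 0 for every generalised eigenvector v of λ).

  λ = -5: largest Jordan block has size 3, contributing (x + 5)^3

So m_A(x) = (x + 5)^3 = x^3 + 15*x^2 + 75*x + 125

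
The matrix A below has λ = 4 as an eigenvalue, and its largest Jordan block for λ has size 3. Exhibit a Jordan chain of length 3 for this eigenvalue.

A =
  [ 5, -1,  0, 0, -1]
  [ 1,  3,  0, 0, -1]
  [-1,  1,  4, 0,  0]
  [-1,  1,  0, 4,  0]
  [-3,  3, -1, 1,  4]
A Jordan chain for λ = 4 of length 3:
v_1 = (3, 3, 0, 0, 0)ᵀ
v_2 = (1, 1, -1, -1, -3)ᵀ
v_3 = (1, 0, 0, 0, 0)ᵀ

Let N = A − (4)·I. We want v_3 with N^3 v_3 = 0 but N^2 v_3 ≠ 0; then v_{j-1} := N · v_j for j = 3, …, 2.

Pick v_3 = (1, 0, 0, 0, 0)ᵀ.
Then v_2 = N · v_3 = (1, 1, -1, -1, -3)ᵀ.
Then v_1 = N · v_2 = (3, 3, 0, 0, 0)ᵀ.

Sanity check: (A − (4)·I) v_1 = (0, 0, 0, 0, 0)ᵀ = 0. ✓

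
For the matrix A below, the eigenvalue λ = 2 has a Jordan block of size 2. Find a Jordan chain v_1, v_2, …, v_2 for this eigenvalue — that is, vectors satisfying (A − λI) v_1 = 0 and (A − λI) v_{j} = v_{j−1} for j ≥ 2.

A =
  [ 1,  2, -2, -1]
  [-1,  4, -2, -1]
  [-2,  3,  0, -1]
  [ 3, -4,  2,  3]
A Jordan chain for λ = 2 of length 2:
v_1 = (-1, -1, -2, 3)ᵀ
v_2 = (1, 0, 0, 0)ᵀ

Let N = A − (2)·I. We want v_2 with N^2 v_2 = 0 but N^1 v_2 ≠ 0; then v_{j-1} := N · v_j for j = 2, …, 2.

Pick v_2 = (1, 0, 0, 0)ᵀ.
Then v_1 = N · v_2 = (-1, -1, -2, 3)ᵀ.

Sanity check: (A − (2)·I) v_1 = (0, 0, 0, 0)ᵀ = 0. ✓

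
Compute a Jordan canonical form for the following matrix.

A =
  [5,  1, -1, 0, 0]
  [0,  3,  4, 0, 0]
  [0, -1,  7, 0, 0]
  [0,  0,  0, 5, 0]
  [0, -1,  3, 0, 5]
J_3(5) ⊕ J_1(5) ⊕ J_1(5)

The characteristic polynomial is
  det(x·I − A) = x^5 - 25*x^4 + 250*x^3 - 1250*x^2 + 3125*x - 3125 = (x - 5)^5

Eigenvalues and multiplicities (the geometric multiplicity of λ is n − rank(A − λI), which equals the number of Jordan blocks for λ):
  λ = 5: algebraic multiplicity = 5, geometric multiplicity = 3

Determining the block sizes for each eigenvalue:
  λ = 5: with am = 5 and gm = 3, the partition is not yet determined (e.g. several partitions of 5 into 3 parts exist). Let N = A − (5)·I. Computing rank(N^1) = 2, rank(N^2) = 1, rank(N^3) = 0; the number of blocks of size ≥ j is rank(N^{j−1}) − rank(N^j), giving [3, 1, 1]. So we have 1 block(s) of size 3, 2 block(s) of size 1 → block sizes [3, 1, 1]

Assembling the blocks gives a Jordan form
J =
  [5, 1, 0, 0, 0]
  [0, 5, 1, 0, 0]
  [0, 0, 5, 0, 0]
  [0, 0, 0, 5, 0]
  [0, 0, 0, 0, 5]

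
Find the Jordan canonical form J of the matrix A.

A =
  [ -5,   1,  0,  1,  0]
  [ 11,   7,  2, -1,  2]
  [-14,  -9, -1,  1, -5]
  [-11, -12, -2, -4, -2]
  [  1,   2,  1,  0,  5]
J_2(-5) ⊕ J_2(4) ⊕ J_1(4)

The characteristic polynomial is
  det(x·I − A) = x^5 - 2*x^4 - 47*x^3 + 116*x^2 + 560*x - 1600 = (x - 4)^3*(x + 5)^2

Eigenvalues and multiplicities (the geometric multiplicity of λ is n − rank(A − λI), which equals the number of Jordan blocks for λ):
  λ = -5: algebraic multiplicity = 2, geometric multiplicity = 1
  λ = 4: algebraic multiplicity = 3, geometric multiplicity = 2

Determining the block sizes for each eigenvalue:
  λ = -5: one block (gm = 1), so the single block has size am = 2 → block sizes [2]
  λ = 4: 2 blocks summing to 3 forces exactly one block of size 2 and the rest size 1 → block sizes [2, 1]

Assembling the blocks gives a Jordan form
J =
  [-5,  1, 0, 0, 0]
  [ 0, -5, 0, 0, 0]
  [ 0,  0, 4, 1, 0]
  [ 0,  0, 0, 4, 0]
  [ 0,  0, 0, 0, 4]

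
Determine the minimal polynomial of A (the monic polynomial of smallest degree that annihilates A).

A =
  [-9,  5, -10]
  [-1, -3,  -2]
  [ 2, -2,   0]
x^2 + 8*x + 16

The characteristic polynomial is χ_A(x) = (x + 4)^3, so the eigenvalues are known. The minimal polynomial is
  m_A(x) = Π_λ (x − λ)^{k_λ}
where k_λ is the size of the *largest* Jordan block for λ (equivalently, the smallest k with (A − λI)^k v = 0 for every generalised eigenvector v of λ).

  λ = -4: largest Jordan block has size 2, contributing (x + 4)^2

So m_A(x) = (x + 4)^2 = x^2 + 8*x + 16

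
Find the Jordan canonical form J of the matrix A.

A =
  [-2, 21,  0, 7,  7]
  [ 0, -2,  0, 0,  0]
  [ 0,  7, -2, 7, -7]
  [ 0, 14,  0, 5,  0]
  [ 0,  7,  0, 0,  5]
J_1(-2) ⊕ J_1(-2) ⊕ J_1(-2) ⊕ J_1(5) ⊕ J_1(5)

The characteristic polynomial is
  det(x·I − A) = x^5 - 4*x^4 - 23*x^3 + 38*x^2 + 220*x + 200 = (x - 5)^2*(x + 2)^3

Eigenvalues and multiplicities (the geometric multiplicity of λ is n − rank(A − λI), which equals the number of Jordan blocks for λ):
  λ = -2: algebraic multiplicity = 3, geometric multiplicity = 3
  λ = 5: algebraic multiplicity = 2, geometric multiplicity = 2

Determining the block sizes for each eigenvalue:
  λ = -2: gm = am = 3, so every block has size 1 → block sizes [1, 1, 1]
  λ = 5: gm = am = 2, so every block has size 1 → block sizes [1, 1]

Assembling the blocks gives a Jordan form
J =
  [-2,  0,  0, 0, 0]
  [ 0, -2,  0, 0, 0]
  [ 0,  0, -2, 0, 0]
  [ 0,  0,  0, 5, 0]
  [ 0,  0,  0, 0, 5]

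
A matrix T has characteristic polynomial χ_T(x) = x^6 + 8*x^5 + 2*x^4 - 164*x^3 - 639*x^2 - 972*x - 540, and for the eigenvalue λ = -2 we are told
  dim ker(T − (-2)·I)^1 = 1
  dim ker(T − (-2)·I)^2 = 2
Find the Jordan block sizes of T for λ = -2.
Block sizes for λ = -2: [2]

From the dimensions of kernels of powers, the number of Jordan blocks of size at least j is d_j − d_{j−1} where d_j = dim ker(N^j) (with d_0 = 0). Computing the differences gives [1, 1].
The number of blocks of size exactly k is (#blocks of size ≥ k) − (#blocks of size ≥ k + 1), so the partition is: 1 block(s) of size 2.
In nonincreasing order the block sizes are [2].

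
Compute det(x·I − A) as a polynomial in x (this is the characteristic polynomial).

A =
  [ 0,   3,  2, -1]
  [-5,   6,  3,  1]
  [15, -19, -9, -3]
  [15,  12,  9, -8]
x^4 + 11*x^3 + 42*x^2 + 68*x + 40

Expanding det(x·I − A) (e.g. by cofactor expansion or by noting that A is similar to its Jordan form J, which has the same characteristic polynomial as A) gives
  χ_A(x) = x^4 + 11*x^3 + 42*x^2 + 68*x + 40
which factors as (x + 2)^3*(x + 5). The eigenvalues (with algebraic multiplicities) are λ = -5 with multiplicity 1, λ = -2 with multiplicity 3.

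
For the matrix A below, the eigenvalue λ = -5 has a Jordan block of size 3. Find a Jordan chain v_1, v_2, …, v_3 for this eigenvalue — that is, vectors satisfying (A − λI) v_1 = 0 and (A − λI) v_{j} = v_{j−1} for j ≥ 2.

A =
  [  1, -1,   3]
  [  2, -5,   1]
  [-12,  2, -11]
A Jordan chain for λ = -5 of length 3:
v_1 = (-2, 0, 4)ᵀ
v_2 = (6, 2, -12)ᵀ
v_3 = (1, 0, 0)ᵀ

Let N = A − (-5)·I. We want v_3 with N^3 v_3 = 0 but N^2 v_3 ≠ 0; then v_{j-1} := N · v_j for j = 3, …, 2.

Pick v_3 = (1, 0, 0)ᵀ.
Then v_2 = N · v_3 = (6, 2, -12)ᵀ.
Then v_1 = N · v_2 = (-2, 0, 4)ᵀ.

Sanity check: (A − (-5)·I) v_1 = (0, 0, 0)ᵀ = 0. ✓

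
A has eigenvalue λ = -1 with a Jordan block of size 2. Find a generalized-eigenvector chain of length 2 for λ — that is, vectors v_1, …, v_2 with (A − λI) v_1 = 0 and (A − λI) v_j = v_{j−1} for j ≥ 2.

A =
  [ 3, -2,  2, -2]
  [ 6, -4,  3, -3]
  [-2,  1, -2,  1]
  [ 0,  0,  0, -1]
A Jordan chain for λ = -1 of length 2:
v_1 = (4, 6, -2, 0)ᵀ
v_2 = (1, 0, 0, 0)ᵀ

Let N = A − (-1)·I. We want v_2 with N^2 v_2 = 0 but N^1 v_2 ≠ 0; then v_{j-1} := N · v_j for j = 2, …, 2.

Pick v_2 = (1, 0, 0, 0)ᵀ.
Then v_1 = N · v_2 = (4, 6, -2, 0)ᵀ.

Sanity check: (A − (-1)·I) v_1 = (0, 0, 0, 0)ᵀ = 0. ✓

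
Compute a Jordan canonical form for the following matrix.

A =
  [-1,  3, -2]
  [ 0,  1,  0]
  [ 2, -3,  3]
J_2(1) ⊕ J_1(1)

The characteristic polynomial is
  det(x·I − A) = x^3 - 3*x^2 + 3*x - 1 = (x - 1)^3

Eigenvalues and multiplicities (the geometric multiplicity of λ is n − rank(A − λI), which equals the number of Jordan blocks for λ):
  λ = 1: algebraic multiplicity = 3, geometric multiplicity = 2

Determining the block sizes for each eigenvalue:
  λ = 1: 2 blocks summing to 3 forces exactly one block of size 2 and the rest size 1 → block sizes [2, 1]

Assembling the blocks gives a Jordan form
J =
  [1, 1, 0]
  [0, 1, 0]
  [0, 0, 1]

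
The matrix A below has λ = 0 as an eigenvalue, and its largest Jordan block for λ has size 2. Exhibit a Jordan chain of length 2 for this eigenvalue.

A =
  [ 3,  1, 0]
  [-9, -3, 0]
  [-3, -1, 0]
A Jordan chain for λ = 0 of length 2:
v_1 = (3, -9, -3)ᵀ
v_2 = (1, 0, 0)ᵀ

Let N = A − (0)·I. We want v_2 with N^2 v_2 = 0 but N^1 v_2 ≠ 0; then v_{j-1} := N · v_j for j = 2, …, 2.

Pick v_2 = (1, 0, 0)ᵀ.
Then v_1 = N · v_2 = (3, -9, -3)ᵀ.

Sanity check: (A − (0)·I) v_1 = (0, 0, 0)ᵀ = 0. ✓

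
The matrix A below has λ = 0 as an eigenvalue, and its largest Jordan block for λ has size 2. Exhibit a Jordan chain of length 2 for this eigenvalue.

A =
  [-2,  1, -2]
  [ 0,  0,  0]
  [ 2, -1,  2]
A Jordan chain for λ = 0 of length 2:
v_1 = (-2, 0, 2)ᵀ
v_2 = (1, 0, 0)ᵀ

Let N = A − (0)·I. We want v_2 with N^2 v_2 = 0 but N^1 v_2 ≠ 0; then v_{j-1} := N · v_j for j = 2, …, 2.

Pick v_2 = (1, 0, 0)ᵀ.
Then v_1 = N · v_2 = (-2, 0, 2)ᵀ.

Sanity check: (A − (0)·I) v_1 = (0, 0, 0)ᵀ = 0. ✓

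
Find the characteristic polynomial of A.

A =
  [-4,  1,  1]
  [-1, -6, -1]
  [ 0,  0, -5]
x^3 + 15*x^2 + 75*x + 125

Expanding det(x·I − A) (e.g. by cofactor expansion or by noting that A is similar to its Jordan form J, which has the same characteristic polynomial as A) gives
  χ_A(x) = x^3 + 15*x^2 + 75*x + 125
which factors as (x + 5)^3. The eigenvalues (with algebraic multiplicities) are λ = -5 with multiplicity 3.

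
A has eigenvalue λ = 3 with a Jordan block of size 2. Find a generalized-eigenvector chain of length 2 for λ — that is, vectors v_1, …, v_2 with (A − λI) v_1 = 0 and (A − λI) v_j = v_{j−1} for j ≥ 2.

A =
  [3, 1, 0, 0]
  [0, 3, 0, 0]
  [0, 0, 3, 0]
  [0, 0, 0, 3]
A Jordan chain for λ = 3 of length 2:
v_1 = (1, 0, 0, 0)ᵀ
v_2 = (0, 1, 0, 0)ᵀ

Let N = A − (3)·I. We want v_2 with N^2 v_2 = 0 but N^1 v_2 ≠ 0; then v_{j-1} := N · v_j for j = 2, …, 2.

Pick v_2 = (0, 1, 0, 0)ᵀ.
Then v_1 = N · v_2 = (1, 0, 0, 0)ᵀ.

Sanity check: (A − (3)·I) v_1 = (0, 0, 0, 0)ᵀ = 0. ✓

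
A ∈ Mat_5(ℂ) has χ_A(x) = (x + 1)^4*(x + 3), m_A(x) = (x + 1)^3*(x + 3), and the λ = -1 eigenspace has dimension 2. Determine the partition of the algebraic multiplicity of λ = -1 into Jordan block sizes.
Block sizes for λ = -1: [3, 1]

Step 1 — from the characteristic polynomial, algebraic multiplicity of λ = -1 is 4. From dim ker(A − (-1)·I) = 2, there are exactly 2 Jordan blocks for λ = -1.
Step 2 — from the minimal polynomial, the factor (x + 1)^3 tells us the largest block for λ = -1 has size 3.
Step 3 — with total size 4, 2 blocks, and largest block 3, the block sizes (in nonincreasing order) are [3, 1].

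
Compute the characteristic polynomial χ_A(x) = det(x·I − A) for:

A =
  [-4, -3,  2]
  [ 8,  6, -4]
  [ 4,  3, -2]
x^3

Expanding det(x·I − A) (e.g. by cofactor expansion or by noting that A is similar to its Jordan form J, which has the same characteristic polynomial as A) gives
  χ_A(x) = x^3
which factors as x^3. The eigenvalues (with algebraic multiplicities) are λ = 0 with multiplicity 3.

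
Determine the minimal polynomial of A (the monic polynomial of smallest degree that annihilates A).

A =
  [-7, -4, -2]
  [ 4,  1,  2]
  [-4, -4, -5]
x^2 + 8*x + 15

The characteristic polynomial is χ_A(x) = (x + 3)^2*(x + 5), so the eigenvalues are known. The minimal polynomial is
  m_A(x) = Π_λ (x − λ)^{k_λ}
where k_λ is the size of the *largest* Jordan block for λ (equivalently, the smallest k with (A − λI)^k v = 0 for every generalised eigenvector v of λ).

  λ = -5: largest Jordan block has size 1, contributing (x + 5)
  λ = -3: largest Jordan block has size 1, contributing (x + 3)

So m_A(x) = (x + 3)*(x + 5) = x^2 + 8*x + 15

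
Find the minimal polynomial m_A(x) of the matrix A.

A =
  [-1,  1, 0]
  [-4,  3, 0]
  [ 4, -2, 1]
x^2 - 2*x + 1

The characteristic polynomial is χ_A(x) = (x - 1)^3, so the eigenvalues are known. The minimal polynomial is
  m_A(x) = Π_λ (x − λ)^{k_λ}
where k_λ is the size of the *largest* Jordan block for λ (equivalently, the smallest k with (A − λI)^k v = 0 for every generalised eigenvector v of λ).

  λ = 1: largest Jordan block has size 2, contributing (x − 1)^2

So m_A(x) = (x - 1)^2 = x^2 - 2*x + 1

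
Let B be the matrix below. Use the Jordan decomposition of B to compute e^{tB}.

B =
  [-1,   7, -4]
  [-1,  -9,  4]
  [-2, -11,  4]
e^{tB} =
  [t^2*exp(-2*t) + t*exp(-2*t) + exp(-2*t), t^2*exp(-2*t) + 7*t*exp(-2*t), -4*t*exp(-2*t)]
  [-t^2*exp(-2*t) - t*exp(-2*t), -t^2*exp(-2*t) - 7*t*exp(-2*t) + exp(-2*t), 4*t*exp(-2*t)]
  [-3*t^2*exp(-2*t)/2 - 2*t*exp(-2*t), -3*t^2*exp(-2*t)/2 - 11*t*exp(-2*t), 6*t*exp(-2*t) + exp(-2*t)]

Strategy: write B = P · J · P⁻¹ where J is a Jordan canonical form, so e^{tB} = P · e^{tJ} · P⁻¹, and e^{tJ} can be computed block-by-block.

B has Jordan form
J =
  [-2,  1,  0]
  [ 0, -2,  1]
  [ 0,  0, -2]
(up to reordering of blocks).

Per-block formulas:
  For a 3×3 Jordan block J_3(-2): exp(t · J_3(-2)) = e^(-2t)·(I + t·N + (t^2/2)·N^2), where N is the 3×3 nilpotent shift.

After assembling e^{tJ} and conjugating by P, we get:

e^{tB} =
  [t^2*exp(-2*t) + t*exp(-2*t) + exp(-2*t), t^2*exp(-2*t) + 7*t*exp(-2*t), -4*t*exp(-2*t)]
  [-t^2*exp(-2*t) - t*exp(-2*t), -t^2*exp(-2*t) - 7*t*exp(-2*t) + exp(-2*t), 4*t*exp(-2*t)]
  [-3*t^2*exp(-2*t)/2 - 2*t*exp(-2*t), -3*t^2*exp(-2*t)/2 - 11*t*exp(-2*t), 6*t*exp(-2*t) + exp(-2*t)]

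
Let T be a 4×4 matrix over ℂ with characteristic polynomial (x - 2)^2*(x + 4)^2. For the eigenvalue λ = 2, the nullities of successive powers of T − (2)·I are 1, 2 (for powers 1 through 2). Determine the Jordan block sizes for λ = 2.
Block sizes for λ = 2: [2]

From the dimensions of kernels of powers, the number of Jordan blocks of size at least j is d_j − d_{j−1} where d_j = dim ker(N^j) (with d_0 = 0). Computing the differences gives [1, 1].
The number of blocks of size exactly k is (#blocks of size ≥ k) − (#blocks of size ≥ k + 1), so the partition is: 1 block(s) of size 2.
In nonincreasing order the block sizes are [2].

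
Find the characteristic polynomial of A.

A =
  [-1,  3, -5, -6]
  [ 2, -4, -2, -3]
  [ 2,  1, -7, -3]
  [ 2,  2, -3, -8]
x^4 + 20*x^3 + 150*x^2 + 500*x + 625

Expanding det(x·I − A) (e.g. by cofactor expansion or by noting that A is similar to its Jordan form J, which has the same characteristic polynomial as A) gives
  χ_A(x) = x^4 + 20*x^3 + 150*x^2 + 500*x + 625
which factors as (x + 5)^4. The eigenvalues (with algebraic multiplicities) are λ = -5 with multiplicity 4.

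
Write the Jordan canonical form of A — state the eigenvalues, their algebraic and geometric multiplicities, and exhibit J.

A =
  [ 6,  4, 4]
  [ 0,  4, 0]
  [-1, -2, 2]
J_2(4) ⊕ J_1(4)

The characteristic polynomial is
  det(x·I − A) = x^3 - 12*x^2 + 48*x - 64 = (x - 4)^3

Eigenvalues and multiplicities (the geometric multiplicity of λ is n − rank(A − λI), which equals the number of Jordan blocks for λ):
  λ = 4: algebraic multiplicity = 3, geometric multiplicity = 2

Determining the block sizes for each eigenvalue:
  λ = 4: 2 blocks summing to 3 forces exactly one block of size 2 and the rest size 1 → block sizes [2, 1]

Assembling the blocks gives a Jordan form
J =
  [4, 1, 0]
  [0, 4, 0]
  [0, 0, 4]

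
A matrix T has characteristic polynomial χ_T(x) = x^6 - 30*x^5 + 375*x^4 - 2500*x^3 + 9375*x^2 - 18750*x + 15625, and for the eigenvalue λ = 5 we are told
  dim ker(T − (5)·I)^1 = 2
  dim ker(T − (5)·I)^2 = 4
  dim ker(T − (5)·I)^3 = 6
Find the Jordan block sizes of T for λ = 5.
Block sizes for λ = 5: [3, 3]

From the dimensions of kernels of powers, the number of Jordan blocks of size at least j is d_j − d_{j−1} where d_j = dim ker(N^j) (with d_0 = 0). Computing the differences gives [2, 2, 2].
The number of blocks of size exactly k is (#blocks of size ≥ k) − (#blocks of size ≥ k + 1), so the partition is: 2 block(s) of size 3.
In nonincreasing order the block sizes are [3, 3].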